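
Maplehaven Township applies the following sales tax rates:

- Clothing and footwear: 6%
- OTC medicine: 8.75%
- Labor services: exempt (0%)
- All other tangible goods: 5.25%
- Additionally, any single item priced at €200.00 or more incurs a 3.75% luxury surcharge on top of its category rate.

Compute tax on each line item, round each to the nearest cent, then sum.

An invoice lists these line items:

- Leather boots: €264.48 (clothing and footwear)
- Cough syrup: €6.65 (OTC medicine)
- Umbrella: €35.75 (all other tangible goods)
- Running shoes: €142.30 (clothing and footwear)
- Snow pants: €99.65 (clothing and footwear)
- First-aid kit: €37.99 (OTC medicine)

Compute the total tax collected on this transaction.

€46.09

Leather boots €264.48: clothing and footwear → 6% + 3.75% surcharge = 9.75% → €25.79
Cough syrup €6.65: OTC medicine → 8.75% → €0.58
Umbrella €35.75: all other tangible goods → 5.25% → €1.88
Running shoes €142.30: clothing and footwear → 6% → €8.54
Snow pants €99.65: clothing and footwear → 6% → €5.98
First-aid kit €37.99: OTC medicine → 8.75% → €3.32
Total tax = €25.79 + €0.58 + €1.88 + €8.54 + €5.98 + €3.32 = €46.09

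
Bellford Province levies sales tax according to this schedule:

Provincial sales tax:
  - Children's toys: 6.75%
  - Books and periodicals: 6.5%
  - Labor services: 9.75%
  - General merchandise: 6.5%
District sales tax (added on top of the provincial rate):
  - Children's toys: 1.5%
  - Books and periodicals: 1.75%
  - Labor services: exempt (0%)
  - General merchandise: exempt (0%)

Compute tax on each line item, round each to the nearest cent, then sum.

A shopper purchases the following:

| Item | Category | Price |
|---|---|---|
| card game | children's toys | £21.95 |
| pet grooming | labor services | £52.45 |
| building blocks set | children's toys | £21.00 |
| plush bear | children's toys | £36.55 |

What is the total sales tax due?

Card game £21.95: children's toys → 6.75% + 1.5% district = 8.25% → £1.81
Pet grooming £52.45: labor services → 9.75% + 0% district = 9.75% → £5.11
Building blocks set £21.00: children's toys → 6.75% + 1.5% district = 8.25% → £1.73
Plush bear £36.55: children's toys → 6.75% + 1.5% district = 8.25% → £3.02
Total tax = £1.81 + £5.11 + £1.73 + £3.02 = £11.67

£11.67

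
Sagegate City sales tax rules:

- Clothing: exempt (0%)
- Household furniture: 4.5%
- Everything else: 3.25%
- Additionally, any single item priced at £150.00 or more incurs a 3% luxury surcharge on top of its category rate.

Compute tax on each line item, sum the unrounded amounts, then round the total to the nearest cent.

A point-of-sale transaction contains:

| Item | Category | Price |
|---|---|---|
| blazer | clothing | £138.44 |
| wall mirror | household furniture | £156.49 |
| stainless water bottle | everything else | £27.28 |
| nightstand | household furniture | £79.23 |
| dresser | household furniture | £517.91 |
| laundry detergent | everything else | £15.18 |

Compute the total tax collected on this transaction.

£55.53

Blazer £138.44: clothing → 0% → £0.00
Wall mirror £156.49: household furniture → 4.5% + 3% surcharge = 7.5% → £11.73675
Stainless water bottle £27.28: everything else → 3.25% → £0.8866
Nightstand £79.23: household furniture → 4.5% → £3.56535
Dresser £517.91: household furniture → 4.5% + 3% surcharge = 7.5% → £38.84325
Laundry detergent £15.18: everything else → 3.25% → £0.49335
Unrounded tax sum = £55.5253 → £55.53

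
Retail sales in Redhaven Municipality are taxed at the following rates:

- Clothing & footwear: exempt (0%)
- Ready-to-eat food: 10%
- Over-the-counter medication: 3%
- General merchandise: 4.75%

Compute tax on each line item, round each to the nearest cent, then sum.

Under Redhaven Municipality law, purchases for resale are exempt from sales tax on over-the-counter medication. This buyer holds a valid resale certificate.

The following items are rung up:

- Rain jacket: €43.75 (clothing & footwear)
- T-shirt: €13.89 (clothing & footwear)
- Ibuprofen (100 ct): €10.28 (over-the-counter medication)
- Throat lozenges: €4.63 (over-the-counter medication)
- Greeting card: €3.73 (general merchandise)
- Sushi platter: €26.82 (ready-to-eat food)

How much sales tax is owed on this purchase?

Rain jacket €43.75: clothing & footwear → 0% → €0.00
T-shirt €13.89: clothing & footwear → 0% → €0.00
Ibuprofen (100 ct) €10.28: over-the-counter medication, buyer-exempt → 0% → €0.00
Throat lozenges €4.63: over-the-counter medication, buyer-exempt → 0% → €0.00
Greeting card €3.73: general merchandise → 4.75% → €0.18
Sushi platter €26.82: ready-to-eat food → 10% → €2.68
Total tax = €0.18 + €2.68 = €2.86

€2.86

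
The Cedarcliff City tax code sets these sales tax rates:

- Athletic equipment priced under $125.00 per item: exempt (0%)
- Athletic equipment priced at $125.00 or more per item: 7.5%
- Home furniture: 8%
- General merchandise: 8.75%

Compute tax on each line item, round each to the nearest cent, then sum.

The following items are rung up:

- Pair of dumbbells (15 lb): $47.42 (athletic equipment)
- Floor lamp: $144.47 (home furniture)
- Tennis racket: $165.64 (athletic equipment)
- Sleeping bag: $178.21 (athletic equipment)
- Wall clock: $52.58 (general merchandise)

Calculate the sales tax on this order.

$41.95

Pair of dumbbells (15 lb) $47.42: athletic equipment, under $125.00 → 0% → $0.00
Floor lamp $144.47: home furniture → 8% → $11.56
Tennis racket $165.64: athletic equipment, $125.00 or more → 7.5% → $12.42
Sleeping bag $178.21: athletic equipment, $125.00 or more → 7.5% → $13.37
Wall clock $52.58: general merchandise → 8.75% → $4.60
Total tax = $11.56 + $12.42 + $13.37 + $4.60 = $41.95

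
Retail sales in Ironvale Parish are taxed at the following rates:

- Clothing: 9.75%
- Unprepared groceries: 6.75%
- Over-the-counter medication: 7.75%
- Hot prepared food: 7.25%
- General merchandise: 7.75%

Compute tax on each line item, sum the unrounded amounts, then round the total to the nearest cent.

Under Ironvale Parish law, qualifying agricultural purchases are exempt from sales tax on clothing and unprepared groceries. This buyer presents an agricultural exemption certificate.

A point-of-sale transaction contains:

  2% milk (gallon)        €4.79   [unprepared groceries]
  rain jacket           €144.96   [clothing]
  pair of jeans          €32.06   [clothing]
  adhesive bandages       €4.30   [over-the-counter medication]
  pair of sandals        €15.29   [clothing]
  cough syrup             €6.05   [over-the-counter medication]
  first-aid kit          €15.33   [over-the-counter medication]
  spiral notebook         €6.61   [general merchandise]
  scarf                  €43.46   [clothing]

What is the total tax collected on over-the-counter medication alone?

€1.99

Adhesive bandages €4.30: over-the-counter medication → 7.75% → €0.33325
Cough syrup €6.05: over-the-counter medication → 7.75% → €0.468875
First-aid kit €15.33: over-the-counter medication → 7.75% → €1.188075
Tax on over-the-counter medication: unrounded sum = €1.9902 → €1.99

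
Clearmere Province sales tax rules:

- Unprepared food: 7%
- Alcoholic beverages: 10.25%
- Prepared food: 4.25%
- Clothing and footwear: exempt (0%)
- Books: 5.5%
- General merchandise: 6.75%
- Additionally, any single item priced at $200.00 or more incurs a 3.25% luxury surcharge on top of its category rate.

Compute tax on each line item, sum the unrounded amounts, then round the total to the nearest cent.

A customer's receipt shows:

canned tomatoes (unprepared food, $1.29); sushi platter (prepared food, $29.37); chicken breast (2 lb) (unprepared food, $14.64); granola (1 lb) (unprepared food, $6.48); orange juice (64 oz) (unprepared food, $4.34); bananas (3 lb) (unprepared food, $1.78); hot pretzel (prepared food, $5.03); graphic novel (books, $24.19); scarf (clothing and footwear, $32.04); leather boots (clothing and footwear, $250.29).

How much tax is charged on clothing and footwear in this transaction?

Scarf $32.04: clothing and footwear → 0% → $0.00
Leather boots $250.29: clothing and footwear → 0% + 3.25% surcharge = 3.25% → $8.134425
Tax on clothing and footwear: unrounded sum = $8.134425 → $8.13

$8.13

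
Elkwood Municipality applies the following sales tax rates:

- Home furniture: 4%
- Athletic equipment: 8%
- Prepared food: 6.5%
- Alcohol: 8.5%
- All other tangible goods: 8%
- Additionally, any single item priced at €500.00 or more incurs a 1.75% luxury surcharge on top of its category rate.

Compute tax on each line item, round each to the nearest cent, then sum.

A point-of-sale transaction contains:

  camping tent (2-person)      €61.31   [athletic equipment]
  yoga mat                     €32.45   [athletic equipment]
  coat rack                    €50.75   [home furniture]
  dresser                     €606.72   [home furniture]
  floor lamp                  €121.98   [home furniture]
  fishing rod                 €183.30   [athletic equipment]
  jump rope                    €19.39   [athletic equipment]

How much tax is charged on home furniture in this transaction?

€41.80

Coat rack €50.75: home furniture → 4% → €2.03
Dresser €606.72: home furniture → 4% + 1.75% surcharge = 5.75% → €34.89
Floor lamp €121.98: home furniture → 4% → €4.88
Tax on home furniture = €2.03 + €34.89 + €4.88 = €41.80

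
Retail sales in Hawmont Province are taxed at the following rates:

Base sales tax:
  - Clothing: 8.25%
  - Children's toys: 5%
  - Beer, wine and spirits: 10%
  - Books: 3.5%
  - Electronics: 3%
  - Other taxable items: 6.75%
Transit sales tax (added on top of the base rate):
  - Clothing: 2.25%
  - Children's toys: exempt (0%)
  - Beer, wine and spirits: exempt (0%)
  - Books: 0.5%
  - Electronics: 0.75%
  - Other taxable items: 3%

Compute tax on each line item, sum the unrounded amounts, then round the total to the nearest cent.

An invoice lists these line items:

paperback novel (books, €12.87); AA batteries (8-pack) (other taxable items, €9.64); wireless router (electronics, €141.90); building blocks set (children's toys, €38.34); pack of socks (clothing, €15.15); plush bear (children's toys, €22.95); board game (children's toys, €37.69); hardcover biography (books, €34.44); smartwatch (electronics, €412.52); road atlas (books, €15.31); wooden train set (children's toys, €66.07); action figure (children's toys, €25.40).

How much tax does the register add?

Paperback novel €12.87: books → 3.5% + 0.5% transit = 4% → €0.5148
AA batteries (8-pack) €9.64: other taxable items → 6.75% + 3% transit = 9.75% → €0.9399
Wireless router €141.90: electronics → 3% + 0.75% transit = 3.75% → €5.32125
Building blocks set €38.34: children's toys → 5% + 0% transit = 5% → €1.917
Pack of socks €15.15: clothing → 8.25% + 2.25% transit = 10.5% → €1.59075
Plush bear €22.95: children's toys → 5% + 0% transit = 5% → €1.1475
Board game €37.69: children's toys → 5% + 0% transit = 5% → €1.8845
Hardcover biography €34.44: books → 3.5% + 0.5% transit = 4% → €1.3776
Smartwatch €412.52: electronics → 3% + 0.75% transit = 3.75% → €15.4695
Road atlas €15.31: books → 3.5% + 0.5% transit = 4% → €0.6124
Wooden train set €66.07: children's toys → 5% + 0% transit = 5% → €3.3035
Action figure €25.40: children's toys → 5% + 0% transit = 5% → €1.27
Unrounded tax sum = €35.3487 → €35.35

€35.35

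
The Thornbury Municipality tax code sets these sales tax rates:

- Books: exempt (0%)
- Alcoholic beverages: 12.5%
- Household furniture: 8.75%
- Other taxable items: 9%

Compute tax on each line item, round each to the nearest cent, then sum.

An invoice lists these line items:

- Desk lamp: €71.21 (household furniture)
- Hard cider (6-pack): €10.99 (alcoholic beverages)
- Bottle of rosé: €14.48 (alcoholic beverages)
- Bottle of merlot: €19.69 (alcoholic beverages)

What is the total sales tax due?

Desk lamp €71.21: household furniture → 8.75% → €6.23
Hard cider (6-pack) €10.99: alcoholic beverages → 12.5% → €1.37
Bottle of rosé €14.48: alcoholic beverages → 12.5% → €1.81
Bottle of merlot €19.69: alcoholic beverages → 12.5% → €2.46
Total tax = €6.23 + €1.37 + €1.81 + €2.46 = €11.87

€11.87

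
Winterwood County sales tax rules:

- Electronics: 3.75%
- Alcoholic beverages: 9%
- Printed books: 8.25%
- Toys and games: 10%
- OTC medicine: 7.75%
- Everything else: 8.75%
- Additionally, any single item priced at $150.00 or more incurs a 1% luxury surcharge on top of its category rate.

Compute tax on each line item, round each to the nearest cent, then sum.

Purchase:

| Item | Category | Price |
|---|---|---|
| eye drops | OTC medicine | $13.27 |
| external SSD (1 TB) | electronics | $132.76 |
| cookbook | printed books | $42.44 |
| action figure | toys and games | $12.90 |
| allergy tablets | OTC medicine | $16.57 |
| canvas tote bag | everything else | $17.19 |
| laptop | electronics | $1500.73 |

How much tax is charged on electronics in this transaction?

External SSD (1 TB) $132.76: electronics → 3.75% → $4.98
Laptop $1500.73: electronics → 3.75% + 1% surcharge = 4.75% → $71.28
Tax on electronics = $4.98 + $71.28 = $76.26

$76.26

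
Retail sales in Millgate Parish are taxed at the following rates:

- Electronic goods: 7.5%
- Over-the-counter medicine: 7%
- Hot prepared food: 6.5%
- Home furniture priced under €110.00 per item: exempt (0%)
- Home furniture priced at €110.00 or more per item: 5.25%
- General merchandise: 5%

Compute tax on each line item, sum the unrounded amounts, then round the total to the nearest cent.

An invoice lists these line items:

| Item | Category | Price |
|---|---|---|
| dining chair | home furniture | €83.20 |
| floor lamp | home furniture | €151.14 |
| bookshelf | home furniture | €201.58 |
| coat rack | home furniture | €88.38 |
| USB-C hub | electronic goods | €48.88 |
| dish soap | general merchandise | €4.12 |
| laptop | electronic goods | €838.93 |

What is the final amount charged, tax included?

Dining chair €83.20: home furniture, under €110.00 → 0% → €0.00
Floor lamp €151.14: home furniture, €110.00 or more → 5.25% → €7.93485
Bookshelf €201.58: home furniture, €110.00 or more → 5.25% → €10.58295
Coat rack €88.38: home furniture, under €110.00 → 0% → €0.00
USB-C hub €48.88: electronic goods → 7.5% → €3.666
Dish soap €4.12: general merchandise → 5% → €0.206
Laptop €838.93: electronic goods → 7.5% → €62.91975
Subtotal = €1416.23; unrounded tax = €85.30955 → €85.31; total due = €1501.54

€1501.54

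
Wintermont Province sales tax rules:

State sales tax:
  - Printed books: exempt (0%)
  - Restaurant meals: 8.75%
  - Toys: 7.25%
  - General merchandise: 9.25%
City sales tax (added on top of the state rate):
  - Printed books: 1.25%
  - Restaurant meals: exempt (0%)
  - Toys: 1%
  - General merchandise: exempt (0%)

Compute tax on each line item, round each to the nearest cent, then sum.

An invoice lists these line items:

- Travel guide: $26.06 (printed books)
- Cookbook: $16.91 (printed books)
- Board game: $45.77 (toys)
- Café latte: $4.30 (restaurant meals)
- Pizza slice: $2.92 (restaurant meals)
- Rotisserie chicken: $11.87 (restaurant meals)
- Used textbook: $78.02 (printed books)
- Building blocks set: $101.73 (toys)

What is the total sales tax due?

$15.37

Travel guide $26.06: printed books → 0% + 1.25% city = 1.25% → $0.33
Cookbook $16.91: printed books → 0% + 1.25% city = 1.25% → $0.21
Board game $45.77: toys → 7.25% + 1% city = 8.25% → $3.78
Café latte $4.30: restaurant meals → 8.75% + 0% city = 8.75% → $0.38
Pizza slice $2.92: restaurant meals → 8.75% + 0% city = 8.75% → $0.26
Rotisserie chicken $11.87: restaurant meals → 8.75% + 0% city = 8.75% → $1.04
Used textbook $78.02: printed books → 0% + 1.25% city = 1.25% → $0.98
Building blocks set $101.73: toys → 7.25% + 1% city = 8.25% → $8.39
Total tax = $0.33 + $0.21 + $3.78 + $0.38 + $0.26 + $1.04 + $0.98 + $8.39 = $15.37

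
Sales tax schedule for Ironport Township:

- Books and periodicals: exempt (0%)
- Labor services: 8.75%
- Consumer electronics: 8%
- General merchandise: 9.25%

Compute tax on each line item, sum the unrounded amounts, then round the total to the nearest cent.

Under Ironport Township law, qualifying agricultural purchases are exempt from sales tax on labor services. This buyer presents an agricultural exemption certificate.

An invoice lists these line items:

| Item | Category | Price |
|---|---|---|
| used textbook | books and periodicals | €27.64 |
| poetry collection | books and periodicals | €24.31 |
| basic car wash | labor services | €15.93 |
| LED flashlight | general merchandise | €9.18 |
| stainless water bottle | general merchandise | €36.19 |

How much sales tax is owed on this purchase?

Used textbook €27.64: books and periodicals → 0% → €0.00
Poetry collection €24.31: books and periodicals → 0% → €0.00
Basic car wash €15.93: labor services, buyer-exempt → 0% → €0.00
LED flashlight €9.18: general merchandise → 9.25% → €0.84915
Stainless water bottle €36.19: general merchandise → 9.25% → €3.347575
Unrounded tax sum = €4.196725 → €4.20

€4.20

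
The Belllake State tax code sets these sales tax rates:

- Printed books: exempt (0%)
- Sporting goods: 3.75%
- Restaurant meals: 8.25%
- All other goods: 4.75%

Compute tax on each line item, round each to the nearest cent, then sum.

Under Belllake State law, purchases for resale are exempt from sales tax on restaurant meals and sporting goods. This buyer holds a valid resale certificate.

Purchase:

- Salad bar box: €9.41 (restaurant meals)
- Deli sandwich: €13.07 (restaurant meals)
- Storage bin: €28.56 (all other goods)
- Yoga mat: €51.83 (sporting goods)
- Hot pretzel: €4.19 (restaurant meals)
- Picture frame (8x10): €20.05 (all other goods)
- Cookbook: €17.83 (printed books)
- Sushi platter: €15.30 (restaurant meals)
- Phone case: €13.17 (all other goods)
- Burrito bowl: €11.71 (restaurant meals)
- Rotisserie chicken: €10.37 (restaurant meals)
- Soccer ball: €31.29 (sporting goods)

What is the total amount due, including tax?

€229.72

Salad bar box €9.41: restaurant meals, buyer-exempt → 0% → €0.00
Deli sandwich €13.07: restaurant meals, buyer-exempt → 0% → €0.00
Storage bin €28.56: all other goods → 4.75% → €1.36
Yoga mat €51.83: sporting goods, buyer-exempt → 0% → €0.00
Hot pretzel €4.19: restaurant meals, buyer-exempt → 0% → €0.00
Picture frame (8x10) €20.05: all other goods → 4.75% → €0.95
Cookbook €17.83: printed books → 0% → €0.00
Sushi platter €15.30: restaurant meals, buyer-exempt → 0% → €0.00
Phone case €13.17: all other goods → 4.75% → €0.63
Burrito bowl €11.71: restaurant meals, buyer-exempt → 0% → €0.00
Rotisserie chicken €10.37: restaurant meals, buyer-exempt → 0% → €0.00
Soccer ball €31.29: sporting goods, buyer-exempt → 0% → €0.00
Subtotal = €226.78; tax = €2.94; total due = €229.72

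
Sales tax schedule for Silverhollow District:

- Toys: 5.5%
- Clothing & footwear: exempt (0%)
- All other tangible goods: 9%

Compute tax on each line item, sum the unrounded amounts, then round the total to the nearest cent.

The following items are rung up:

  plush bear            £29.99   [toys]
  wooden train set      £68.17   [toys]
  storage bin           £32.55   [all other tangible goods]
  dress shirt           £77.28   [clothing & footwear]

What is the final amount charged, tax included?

£216.32

Plush bear £29.99: toys → 5.5% → £1.64945
Wooden train set £68.17: toys → 5.5% → £3.74935
Storage bin £32.55: all other tangible goods → 9% → £2.9295
Dress shirt £77.28: clothing & footwear → 0% → £0.00
Subtotal = £207.99; unrounded tax = £8.3283 → £8.33; total due = £216.32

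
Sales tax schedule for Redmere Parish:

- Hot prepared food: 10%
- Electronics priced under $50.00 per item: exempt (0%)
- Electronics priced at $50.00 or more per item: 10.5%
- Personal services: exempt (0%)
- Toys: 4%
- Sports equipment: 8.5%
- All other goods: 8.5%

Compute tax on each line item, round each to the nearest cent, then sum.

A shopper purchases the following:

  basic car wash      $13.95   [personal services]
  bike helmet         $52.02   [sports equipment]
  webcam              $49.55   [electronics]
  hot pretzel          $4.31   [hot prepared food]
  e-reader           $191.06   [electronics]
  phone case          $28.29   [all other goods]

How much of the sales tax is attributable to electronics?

$20.06

Webcam $49.55: electronics, under $50.00 → 0% → $0.00
E-reader $191.06: electronics, $50.00 or more → 10.5% → $20.06
Tax on electronics = $0.00 + $20.06 = $20.06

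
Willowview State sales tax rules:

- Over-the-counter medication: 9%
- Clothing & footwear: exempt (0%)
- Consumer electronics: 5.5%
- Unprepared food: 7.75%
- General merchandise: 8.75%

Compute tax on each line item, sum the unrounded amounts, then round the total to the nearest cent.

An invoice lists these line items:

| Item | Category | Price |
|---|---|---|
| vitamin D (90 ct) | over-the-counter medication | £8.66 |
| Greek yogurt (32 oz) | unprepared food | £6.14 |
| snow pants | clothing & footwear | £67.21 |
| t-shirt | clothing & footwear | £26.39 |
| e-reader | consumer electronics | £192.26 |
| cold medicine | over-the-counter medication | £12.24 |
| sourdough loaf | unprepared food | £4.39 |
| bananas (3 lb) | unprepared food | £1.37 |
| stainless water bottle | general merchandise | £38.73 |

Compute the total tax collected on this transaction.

£16.77

Vitamin D (90 ct) £8.66: over-the-counter medication → 9% → £0.7794
Greek yogurt (32 oz) £6.14: unprepared food → 7.75% → £0.47585
Snow pants £67.21: clothing & footwear → 0% → £0.00
T-shirt £26.39: clothing & footwear → 0% → £0.00
E-reader £192.26: consumer electronics → 5.5% → £10.5743
Cold medicine £12.24: over-the-counter medication → 9% → £1.1016
Sourdough loaf £4.39: unprepared food → 7.75% → £0.340225
Bananas (3 lb) £1.37: unprepared food → 7.75% → £0.106175
Stainless water bottle £38.73: general merchandise → 8.75% → £3.388875
Unrounded tax sum = £16.766425 → £16.77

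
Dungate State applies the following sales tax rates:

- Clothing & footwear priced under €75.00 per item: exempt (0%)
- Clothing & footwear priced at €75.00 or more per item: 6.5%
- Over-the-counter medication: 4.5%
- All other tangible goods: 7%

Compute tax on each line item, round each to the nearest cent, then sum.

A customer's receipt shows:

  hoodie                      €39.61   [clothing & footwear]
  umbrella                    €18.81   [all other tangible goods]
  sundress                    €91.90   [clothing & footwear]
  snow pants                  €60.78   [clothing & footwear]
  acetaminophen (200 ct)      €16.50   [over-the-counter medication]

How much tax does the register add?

€8.03

Hoodie €39.61: clothing & footwear, under €75.00 → 0% → €0.00
Umbrella €18.81: all other tangible goods → 7% → €1.32
Sundress €91.90: clothing & footwear, €75.00 or more → 6.5% → €5.97
Snow pants €60.78: clothing & footwear, under €75.00 → 0% → €0.00
Acetaminophen (200 ct) €16.50: over-the-counter medication → 4.5% → €0.74
Total tax = €1.32 + €5.97 + €0.74 = €8.03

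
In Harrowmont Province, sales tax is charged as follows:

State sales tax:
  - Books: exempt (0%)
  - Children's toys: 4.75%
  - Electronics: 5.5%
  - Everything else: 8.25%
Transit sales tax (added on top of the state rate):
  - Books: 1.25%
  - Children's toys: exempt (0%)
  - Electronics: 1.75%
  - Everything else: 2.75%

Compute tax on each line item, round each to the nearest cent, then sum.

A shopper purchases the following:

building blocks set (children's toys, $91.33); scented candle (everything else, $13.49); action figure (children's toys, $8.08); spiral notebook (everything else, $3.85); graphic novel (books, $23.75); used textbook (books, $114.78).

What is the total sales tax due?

Building blocks set $91.33: children's toys → 4.75% + 0% transit = 4.75% → $4.34
Scented candle $13.49: everything else → 8.25% + 2.75% transit = 11% → $1.48
Action figure $8.08: children's toys → 4.75% + 0% transit = 4.75% → $0.38
Spiral notebook $3.85: everything else → 8.25% + 2.75% transit = 11% → $0.42
Graphic novel $23.75: books → 0% + 1.25% transit = 1.25% → $0.30
Used textbook $114.78: books → 0% + 1.25% transit = 1.25% → $1.43
Total tax = $4.34 + $1.48 + $0.38 + $0.42 + $0.30 + $1.43 = $8.35

$8.35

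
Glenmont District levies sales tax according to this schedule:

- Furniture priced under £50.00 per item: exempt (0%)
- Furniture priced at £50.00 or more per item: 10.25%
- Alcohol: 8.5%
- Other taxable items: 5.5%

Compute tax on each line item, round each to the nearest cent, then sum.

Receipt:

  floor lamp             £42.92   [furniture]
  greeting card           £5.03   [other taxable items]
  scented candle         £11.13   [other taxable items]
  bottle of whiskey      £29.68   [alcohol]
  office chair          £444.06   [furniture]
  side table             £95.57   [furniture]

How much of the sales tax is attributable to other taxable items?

£0.89

Greeting card £5.03: other taxable items → 5.5% → £0.28
Scented candle £11.13: other taxable items → 5.5% → £0.61
Tax on other taxable items = £0.28 + £0.61 = £0.89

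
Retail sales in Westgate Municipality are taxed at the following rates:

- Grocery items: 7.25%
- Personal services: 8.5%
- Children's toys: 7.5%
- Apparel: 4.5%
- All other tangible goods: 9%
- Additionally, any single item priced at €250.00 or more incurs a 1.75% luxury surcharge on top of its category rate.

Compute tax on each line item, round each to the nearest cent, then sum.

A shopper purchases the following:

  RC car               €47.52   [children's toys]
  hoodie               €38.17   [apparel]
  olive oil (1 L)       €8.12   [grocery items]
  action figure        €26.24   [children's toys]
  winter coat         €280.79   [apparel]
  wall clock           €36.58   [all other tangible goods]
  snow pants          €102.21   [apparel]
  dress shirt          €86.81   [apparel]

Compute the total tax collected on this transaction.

RC car €47.52: children's toys → 7.5% → €3.56
Hoodie €38.17: apparel → 4.5% → €1.72
Olive oil (1 L) €8.12: grocery items → 7.25% → €0.59
Action figure €26.24: children's toys → 7.5% → €1.97
Winter coat €280.79: apparel → 4.5% + 1.75% surcharge = 6.25% → €17.55
Wall clock €36.58: all other tangible goods → 9% → €3.29
Snow pants €102.21: apparel → 4.5% → €4.60
Dress shirt €86.81: apparel → 4.5% → €3.91
Total tax = €3.56 + €1.72 + €0.59 + €1.97 + €17.55 + €3.29 + €4.60 + €3.91 = €37.19

€37.19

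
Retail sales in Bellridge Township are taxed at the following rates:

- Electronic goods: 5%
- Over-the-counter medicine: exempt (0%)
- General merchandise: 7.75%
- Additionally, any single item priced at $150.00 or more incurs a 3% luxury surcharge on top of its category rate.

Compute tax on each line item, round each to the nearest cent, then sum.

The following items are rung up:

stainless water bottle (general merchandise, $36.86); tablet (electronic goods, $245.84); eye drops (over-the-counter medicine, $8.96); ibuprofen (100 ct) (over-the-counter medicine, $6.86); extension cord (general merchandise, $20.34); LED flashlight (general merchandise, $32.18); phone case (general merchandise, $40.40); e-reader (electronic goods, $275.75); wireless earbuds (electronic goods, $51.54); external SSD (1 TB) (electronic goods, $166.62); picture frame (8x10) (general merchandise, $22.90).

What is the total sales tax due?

Stainless water bottle $36.86: general merchandise → 7.75% → $2.86
Tablet $245.84: electronic goods → 5% + 3% surcharge = 8% → $19.67
Eye drops $8.96: over-the-counter medicine → 0% → $0.00
Ibuprofen (100 ct) $6.86: over-the-counter medicine → 0% → $0.00
Extension cord $20.34: general merchandise → 7.75% → $1.58
LED flashlight $32.18: general merchandise → 7.75% → $2.49
Phone case $40.40: general merchandise → 7.75% → $3.13
E-reader $275.75: electronic goods → 5% + 3% surcharge = 8% → $22.06
Wireless earbuds $51.54: electronic goods → 5% → $2.58
External SSD (1 TB) $166.62: electronic goods → 5% + 3% surcharge = 8% → $13.33
Picture frame (8x10) $22.90: general merchandise → 7.75% → $1.77
Total tax = $2.86 + $19.67 + $1.58 + $2.49 + $3.13 + $22.06 + $2.58 + $13.33 + $1.77 = $69.47

$69.47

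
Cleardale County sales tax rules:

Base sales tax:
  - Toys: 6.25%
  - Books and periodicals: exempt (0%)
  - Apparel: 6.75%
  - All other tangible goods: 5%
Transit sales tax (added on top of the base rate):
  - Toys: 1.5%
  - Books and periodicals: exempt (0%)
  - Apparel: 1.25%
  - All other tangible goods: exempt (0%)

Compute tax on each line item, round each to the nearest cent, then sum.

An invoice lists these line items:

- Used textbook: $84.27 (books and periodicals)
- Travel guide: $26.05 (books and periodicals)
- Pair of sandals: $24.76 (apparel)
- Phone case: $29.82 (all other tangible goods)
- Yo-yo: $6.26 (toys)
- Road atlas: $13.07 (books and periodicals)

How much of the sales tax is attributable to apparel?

Pair of sandals $24.76: apparel → 6.75% + 1.25% transit = 8% → $1.98
Tax on apparel = $1.98

$1.98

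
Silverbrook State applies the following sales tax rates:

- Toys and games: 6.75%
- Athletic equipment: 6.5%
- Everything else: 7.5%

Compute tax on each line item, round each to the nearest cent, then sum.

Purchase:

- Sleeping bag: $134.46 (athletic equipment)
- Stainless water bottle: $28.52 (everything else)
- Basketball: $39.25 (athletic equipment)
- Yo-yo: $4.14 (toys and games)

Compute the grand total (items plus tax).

$220.08

Sleeping bag $134.46: athletic equipment → 6.5% → $8.74
Stainless water bottle $28.52: everything else → 7.5% → $2.14
Basketball $39.25: athletic equipment → 6.5% → $2.55
Yo-yo $4.14: toys and games → 6.75% → $0.28
Subtotal = $206.37; tax = $13.71; total due = $220.08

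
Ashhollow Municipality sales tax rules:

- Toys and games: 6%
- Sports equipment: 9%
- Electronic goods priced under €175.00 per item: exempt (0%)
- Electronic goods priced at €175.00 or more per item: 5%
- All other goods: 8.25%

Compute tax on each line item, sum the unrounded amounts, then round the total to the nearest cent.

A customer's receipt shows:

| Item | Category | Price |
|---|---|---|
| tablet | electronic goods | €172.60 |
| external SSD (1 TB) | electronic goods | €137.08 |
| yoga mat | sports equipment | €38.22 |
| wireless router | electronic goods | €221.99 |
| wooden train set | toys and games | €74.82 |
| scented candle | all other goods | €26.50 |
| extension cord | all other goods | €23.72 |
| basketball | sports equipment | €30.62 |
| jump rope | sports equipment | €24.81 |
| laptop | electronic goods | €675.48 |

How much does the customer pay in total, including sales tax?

€1487.77

Tablet €172.60: electronic goods, under €175.00 → 0% → €0.00
External SSD (1 TB) €137.08: electronic goods, under €175.00 → 0% → €0.00
Yoga mat €38.22: sports equipment → 9% → €3.4398
Wireless router €221.99: electronic goods, €175.00 or more → 5% → €11.0995
Wooden train set €74.82: toys and games → 6% → €4.4892
Scented candle €26.50: all other goods → 8.25% → €2.18625
Extension cord €23.72: all other goods → 8.25% → €1.9569
Basketball €30.62: sports equipment → 9% → €2.7558
Jump rope €24.81: sports equipment → 9% → €2.2329
Laptop €675.48: electronic goods, €175.00 or more → 5% → €33.774
Subtotal = €1425.84; unrounded tax = €61.93435 → €61.93; total due = €1487.77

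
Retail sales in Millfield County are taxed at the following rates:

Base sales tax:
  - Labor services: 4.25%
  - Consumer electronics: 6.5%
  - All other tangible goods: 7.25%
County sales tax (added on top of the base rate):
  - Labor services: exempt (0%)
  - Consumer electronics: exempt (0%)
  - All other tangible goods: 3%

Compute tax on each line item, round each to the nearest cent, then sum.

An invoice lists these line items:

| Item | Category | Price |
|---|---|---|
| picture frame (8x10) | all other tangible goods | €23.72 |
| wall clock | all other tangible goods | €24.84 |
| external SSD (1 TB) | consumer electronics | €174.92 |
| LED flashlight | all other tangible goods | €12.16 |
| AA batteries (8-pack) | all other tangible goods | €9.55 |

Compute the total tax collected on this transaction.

Picture frame (8x10) €23.72: all other tangible goods → 7.25% + 3% county = 10.25% → €2.43
Wall clock €24.84: all other tangible goods → 7.25% + 3% county = 10.25% → €2.55
External SSD (1 TB) €174.92: consumer electronics → 6.5% + 0% county = 6.5% → €11.37
LED flashlight €12.16: all other tangible goods → 7.25% + 3% county = 10.25% → €1.25
AA batteries (8-pack) €9.55: all other tangible goods → 7.25% + 3% county = 10.25% → €0.98
Total tax = €2.43 + €2.55 + €11.37 + €1.25 + €0.98 = €18.58

€18.58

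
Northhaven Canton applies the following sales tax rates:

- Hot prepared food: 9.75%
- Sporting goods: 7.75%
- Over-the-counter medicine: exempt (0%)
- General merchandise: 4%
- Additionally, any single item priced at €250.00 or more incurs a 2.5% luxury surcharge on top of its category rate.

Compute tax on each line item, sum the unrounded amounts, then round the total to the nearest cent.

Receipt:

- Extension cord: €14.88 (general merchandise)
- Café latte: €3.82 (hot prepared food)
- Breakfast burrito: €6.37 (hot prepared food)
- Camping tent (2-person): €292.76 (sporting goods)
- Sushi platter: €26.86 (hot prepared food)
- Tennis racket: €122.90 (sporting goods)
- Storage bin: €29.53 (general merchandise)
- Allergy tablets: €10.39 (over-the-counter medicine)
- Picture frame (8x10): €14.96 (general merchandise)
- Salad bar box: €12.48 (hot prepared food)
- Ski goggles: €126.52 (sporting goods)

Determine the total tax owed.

€56.54

Extension cord €14.88: general merchandise → 4% → €0.5952
Café latte €3.82: hot prepared food → 9.75% → €0.37245
Breakfast burrito €6.37: hot prepared food → 9.75% → €0.621075
Camping tent (2-person) €292.76: sporting goods → 7.75% + 2.5% surcharge = 10.25% → €30.0079
Sushi platter €26.86: hot prepared food → 9.75% → €2.61885
Tennis racket €122.90: sporting goods → 7.75% → €9.52475
Storage bin €29.53: general merchandise → 4% → €1.1812
Allergy tablets €10.39: over-the-counter medicine → 0% → €0.00
Picture frame (8x10) €14.96: general merchandise → 4% → €0.5984
Salad bar box €12.48: hot prepared food → 9.75% → €1.2168
Ski goggles €126.52: sporting goods → 7.75% → €9.8053
Unrounded tax sum = €56.541925 → €56.54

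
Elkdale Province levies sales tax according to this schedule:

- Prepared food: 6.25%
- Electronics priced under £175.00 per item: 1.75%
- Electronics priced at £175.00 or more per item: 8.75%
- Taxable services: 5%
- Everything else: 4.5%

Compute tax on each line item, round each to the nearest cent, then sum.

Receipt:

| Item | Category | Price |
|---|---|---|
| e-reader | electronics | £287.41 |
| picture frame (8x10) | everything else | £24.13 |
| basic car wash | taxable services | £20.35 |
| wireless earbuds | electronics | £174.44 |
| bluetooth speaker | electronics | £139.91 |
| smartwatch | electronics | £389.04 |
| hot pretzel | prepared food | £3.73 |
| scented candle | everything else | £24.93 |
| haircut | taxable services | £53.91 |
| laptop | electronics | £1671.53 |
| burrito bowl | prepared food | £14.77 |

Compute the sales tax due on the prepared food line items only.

£1.15

Hot pretzel £3.73: prepared food → 6.25% → £0.23
Burrito bowl £14.77: prepared food → 6.25% → £0.92
Tax on prepared food = £0.23 + £0.92 = £1.15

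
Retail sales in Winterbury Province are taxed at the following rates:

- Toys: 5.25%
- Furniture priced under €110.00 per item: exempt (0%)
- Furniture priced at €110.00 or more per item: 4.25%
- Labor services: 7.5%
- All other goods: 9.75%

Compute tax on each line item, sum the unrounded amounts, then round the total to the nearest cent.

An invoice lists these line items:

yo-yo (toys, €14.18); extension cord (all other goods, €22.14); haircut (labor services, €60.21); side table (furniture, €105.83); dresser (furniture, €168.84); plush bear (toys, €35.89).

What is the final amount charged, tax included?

€423.57

Yo-yo €14.18: toys → 5.25% → €0.74445
Extension cord €22.14: all other goods → 9.75% → €2.15865
Haircut €60.21: labor services → 7.5% → €4.51575
Side table €105.83: furniture, under €110.00 → 0% → €0.00
Dresser €168.84: furniture, €110.00 or more → 4.25% → €7.1757
Plush bear €35.89: toys → 5.25% → €1.884225
Subtotal = €407.09; unrounded tax = €16.478775 → €16.48; total due = €423.57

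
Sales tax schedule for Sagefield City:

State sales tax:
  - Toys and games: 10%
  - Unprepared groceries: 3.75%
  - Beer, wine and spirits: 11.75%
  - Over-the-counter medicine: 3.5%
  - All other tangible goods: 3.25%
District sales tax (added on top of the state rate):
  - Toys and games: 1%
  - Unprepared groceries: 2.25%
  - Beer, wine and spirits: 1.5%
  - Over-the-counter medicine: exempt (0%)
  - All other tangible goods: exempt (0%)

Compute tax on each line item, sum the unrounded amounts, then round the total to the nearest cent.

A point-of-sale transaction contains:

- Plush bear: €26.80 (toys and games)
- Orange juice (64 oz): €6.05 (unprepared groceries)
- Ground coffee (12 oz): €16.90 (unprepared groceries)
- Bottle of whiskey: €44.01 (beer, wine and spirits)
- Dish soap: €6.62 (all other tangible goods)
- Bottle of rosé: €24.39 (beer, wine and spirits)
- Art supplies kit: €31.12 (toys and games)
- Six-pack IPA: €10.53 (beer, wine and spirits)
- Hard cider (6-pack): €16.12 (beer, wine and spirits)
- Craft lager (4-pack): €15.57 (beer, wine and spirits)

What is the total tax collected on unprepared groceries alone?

€1.38

Orange juice (64 oz) €6.05: unprepared groceries → 3.75% + 2.25% district = 6% → €0.363
Ground coffee (12 oz) €16.90: unprepared groceries → 3.75% + 2.25% district = 6% → €1.014
Tax on unprepared groceries: unrounded sum = €1.377 → €1.38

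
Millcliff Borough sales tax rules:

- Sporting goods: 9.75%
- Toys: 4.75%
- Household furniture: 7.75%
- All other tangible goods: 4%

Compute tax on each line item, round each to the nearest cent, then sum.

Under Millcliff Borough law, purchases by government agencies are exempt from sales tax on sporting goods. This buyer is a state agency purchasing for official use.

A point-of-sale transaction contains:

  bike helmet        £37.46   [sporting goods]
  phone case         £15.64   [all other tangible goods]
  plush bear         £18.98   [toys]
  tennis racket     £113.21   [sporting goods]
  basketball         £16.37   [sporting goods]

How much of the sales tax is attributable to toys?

£0.90

Plush bear £18.98: toys → 4.75% → £0.90
Tax on toys = £0.90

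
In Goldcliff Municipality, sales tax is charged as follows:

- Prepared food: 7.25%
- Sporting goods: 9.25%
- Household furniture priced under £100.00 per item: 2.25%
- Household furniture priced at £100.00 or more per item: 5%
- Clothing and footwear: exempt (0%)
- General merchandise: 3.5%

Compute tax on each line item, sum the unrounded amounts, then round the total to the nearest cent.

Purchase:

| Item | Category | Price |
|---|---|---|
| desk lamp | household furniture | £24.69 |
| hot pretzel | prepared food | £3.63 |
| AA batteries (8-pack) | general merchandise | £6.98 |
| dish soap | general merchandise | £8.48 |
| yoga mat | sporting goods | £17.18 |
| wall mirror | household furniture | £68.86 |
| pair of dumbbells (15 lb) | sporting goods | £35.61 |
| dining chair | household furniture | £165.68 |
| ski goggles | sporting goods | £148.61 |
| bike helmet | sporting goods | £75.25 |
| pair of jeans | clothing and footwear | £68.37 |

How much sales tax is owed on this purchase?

Desk lamp £24.69: household furniture, under £100.00 → 2.25% → £0.555525
Hot pretzel £3.63: prepared food → 7.25% → £0.263175
AA batteries (8-pack) £6.98: general merchandise → 3.5% → £0.2443
Dish soap £8.48: general merchandise → 3.5% → £0.2968
Yoga mat £17.18: sporting goods → 9.25% → £1.58915
Wall mirror £68.86: household furniture, under £100.00 → 2.25% → £1.54935
Pair of dumbbells (15 lb) £35.61: sporting goods → 9.25% → £3.293925
Dining chair £165.68: household furniture, £100.00 or more → 5% → £8.284
Ski goggles £148.61: sporting goods → 9.25% → £13.746425
Bike helmet £75.25: sporting goods → 9.25% → £6.960625
Pair of jeans £68.37: clothing and footwear → 0% → £0.00
Unrounded tax sum = £36.783275 → £36.78

£36.78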